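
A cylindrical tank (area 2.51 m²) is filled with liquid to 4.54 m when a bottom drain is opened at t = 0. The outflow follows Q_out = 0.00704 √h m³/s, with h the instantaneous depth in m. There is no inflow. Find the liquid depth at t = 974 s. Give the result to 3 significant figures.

0.585 m

With no inflow, A dh/dt = −0.00704 √h.
Separate and integrate: 2(√h − √h₀) = −(0.00704/A) t.
√h = √4.54 − 0.00704·974/(2·2.51) = 2.1307 − 1.3659 = 0.76480.
h = 0.76480² = 0.58492 m.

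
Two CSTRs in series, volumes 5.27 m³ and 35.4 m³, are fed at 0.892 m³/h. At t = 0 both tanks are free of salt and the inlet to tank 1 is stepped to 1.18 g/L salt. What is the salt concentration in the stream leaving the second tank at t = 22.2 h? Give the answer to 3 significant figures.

Species balance on tank i: dCᵢ/dt = (Cᵢ₋₁ − Cᵢ)/τᵢ with τᵢ = Vᵢ/Q.
τ₁ = 5.27/0.892 = 5.9081 h; τ₂ = 35.4/0.892 = 39.686 h.
Tank 1: C₁ = C_in(1 − e^(−t/τ₁)). Tank 2 (τ₁ ≠ τ₂): C₂ = C_in[1 − (τ₁ e^(−t/τ₁) − τ₂ e^(−t/τ₂))/(τ₁ − τ₂)].
At t = 22.2: e^(−t/τ₁) = 0.023340, e^(−t/τ₂) = 0.57156.
C₂ = 1.18·[1 − (5.9081·0.023340 − 39.686·0.57156)/(-33.778)] = 1.18·0.33255 = 0.39241 g/L.

0.392 g/L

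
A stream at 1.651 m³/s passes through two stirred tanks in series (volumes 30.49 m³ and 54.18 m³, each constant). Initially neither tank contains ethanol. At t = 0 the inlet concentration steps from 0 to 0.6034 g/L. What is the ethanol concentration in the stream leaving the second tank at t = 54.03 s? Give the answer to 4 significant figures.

0.3791 g/L

Each tank obeys Vᵢ dCᵢ/dt = Q(Cᵢ₋₁ − Cᵢ), so τᵢ = Vᵢ/Q.
τ₁ = 30.49/1.651 = 18.4676 s; τ₂ = 54.18/1.651 = 32.8165 s.
Solving the cascade with C₁(0)=C₂(0)=0 gives C₂(t) = C_in[1 − (τ₁ e^(−t/τ₁) − τ₂ e^(−t/τ₂))/(τ₁ − τ₂)].
At t = 54.03: e^(−t/τ₁) = 0.0536290, e^(−t/τ₂) = 0.192737.
C₂ = 0.6034·[1 − (18.4676·0.0536290 − 32.8165·0.192737)/(-14.3489)] = 0.6034·0.628226 = 0.379071 g/L.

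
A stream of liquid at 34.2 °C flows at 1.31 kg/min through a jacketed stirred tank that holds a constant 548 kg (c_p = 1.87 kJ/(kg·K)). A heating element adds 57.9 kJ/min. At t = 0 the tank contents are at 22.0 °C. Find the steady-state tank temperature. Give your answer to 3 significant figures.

57.8 °C

First-law balance (no shaft work): M c_p dT/dt = ṁ c_p (T_in − T) + 57.9.
At steady state dT/dt = 0 ⇒ T_ss = T_in + Q̇/(ṁ c_p) = 34.2 + 57.9/(1.31·1.87) = 57.836 °C.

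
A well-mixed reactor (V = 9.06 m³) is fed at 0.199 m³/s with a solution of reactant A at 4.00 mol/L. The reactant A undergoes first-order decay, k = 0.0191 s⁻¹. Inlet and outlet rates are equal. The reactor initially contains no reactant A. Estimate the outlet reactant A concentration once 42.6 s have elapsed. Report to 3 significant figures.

Accumulation = in − out − consumed: V dC/dt = Q C_in − Q C − k V C.
This is linear with rate a = Q/V + k = 0.041065 s⁻¹.
C_ss = Q C_in/(Q + kV) = 2.1395 mol/L; C(t) = C_ss + (C₀ − C_ss) e^(−a t).
C(42.6) = 2.1395 + (-2.1395)·e^(−0.041065·42.6) = 2.1395 + (-2.1395)·0.17389 = 1.7675 mol/L.

1.77 mol/L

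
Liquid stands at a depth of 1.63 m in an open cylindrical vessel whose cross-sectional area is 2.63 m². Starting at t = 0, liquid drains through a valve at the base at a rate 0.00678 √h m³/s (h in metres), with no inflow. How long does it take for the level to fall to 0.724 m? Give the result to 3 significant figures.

330 s

A dh/dt = −Q_out = −0.00678 √h.
This is separable: 2 d(√h)/dt = −0.00678/A, so √h = √h₀ − (0.00678/(2A)) t.
t = 2A(√h₀ − √h)/0.00678 = 2·2.63·(√1.63 − √0.724)/0.00678
  = 5.2600 × (1.2767 − 0.85088) / 0.00678 = 330.37 s.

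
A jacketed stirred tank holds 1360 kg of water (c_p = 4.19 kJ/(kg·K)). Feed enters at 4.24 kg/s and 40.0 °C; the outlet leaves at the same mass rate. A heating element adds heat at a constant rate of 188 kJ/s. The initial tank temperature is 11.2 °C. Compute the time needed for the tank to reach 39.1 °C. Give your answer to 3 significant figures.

395 s

M c_p dT/dt = ṁ c_p (T_in − T) + Q̇.
τ = M/ṁ = 320.75 s; T_ss = T_in + Q̇/(ṁ c_p) = 50.582 °C.
T(t) = T_ss + (T₀ − T_ss) e^(−t/τ). Set T = 39.1:
e^(−t/τ) = (39.1 − 50.582)/(11.2 − 50.582) = 0.29156
t = −320.75 · ln(0.29156) = 395.33 s.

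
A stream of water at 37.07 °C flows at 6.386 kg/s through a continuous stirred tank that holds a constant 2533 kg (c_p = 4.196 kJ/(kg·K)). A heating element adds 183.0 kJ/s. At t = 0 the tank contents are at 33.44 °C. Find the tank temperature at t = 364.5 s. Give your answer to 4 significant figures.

39.73 °C

Heat balance on the well-mixed liquid: M c_p dT/dt = ṁ c_p (T_in − T) + 183.0.
Rearrange: dT/dt = (T_ss − T)/τ with τ = M/ṁ = 396.649 s and T_ss = T_in + Q̇/(ṁ c_p) = 43.8995 °C.
Integrating: T(t) = T_ss + (T₀ − T_ss) e^(−t/τ).
T(364.5) = 43.8995 + (-10.4595)·e^(−364.5/396.649) = 43.8995 + (-10.4595)·0.398938 = 39.7268 °C.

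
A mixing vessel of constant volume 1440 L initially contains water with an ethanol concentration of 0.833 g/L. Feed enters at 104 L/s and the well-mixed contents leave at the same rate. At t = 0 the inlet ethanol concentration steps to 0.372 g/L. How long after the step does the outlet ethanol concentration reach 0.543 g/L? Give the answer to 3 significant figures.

Species balance: V dC/dt = Q(C_in − C) ⇒ τ = V/Q = 13.846 s.
C(t) = C_in + (C₀ − C_in) e^(−t/τ). Set C = 0.543 and solve for t:
e^(−t/τ) = (C − C_in)/(C₀ − C_in) = (0.543 − 0.372)/(0.833 − 0.372) = 0.37093
t = −τ ln(…) = 13.846 × 0.99173 = 13.732 s.

13.7 s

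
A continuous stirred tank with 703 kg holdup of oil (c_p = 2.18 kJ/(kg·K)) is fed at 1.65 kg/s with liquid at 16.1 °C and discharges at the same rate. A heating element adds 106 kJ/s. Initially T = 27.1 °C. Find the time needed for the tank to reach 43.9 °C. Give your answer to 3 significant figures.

M c_p dT/dt = ṁ c_p (T_in − T) + Q̇.
τ = M/ṁ = 426.06 s; T_ss = T_in + Q̇/(ṁ c_p) = 45.569 °C.
T(t) = T_ss + (T₀ − T_ss) e^(−t/τ). Set T = 43.9:
e^(−t/τ) = (43.9 − 45.569)/(27.1 − 45.569) = 0.090368
t = −426.06 · ln(0.090368) = 1024.2 s.

1020 s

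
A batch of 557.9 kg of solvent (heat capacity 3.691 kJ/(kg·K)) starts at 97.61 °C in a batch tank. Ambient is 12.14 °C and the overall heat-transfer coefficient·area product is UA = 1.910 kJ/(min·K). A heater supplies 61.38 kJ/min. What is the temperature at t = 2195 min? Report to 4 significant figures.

Unsteady energy balance on the tank contents: M c_p dT/dt = −UA(T − T_amb) + Q̇.
dT/dt = (T_ss − T)/τ with T_ss = T_amb + Q̇/UA = 12.14 + 61.38/1.910 = 44.2761 °C, τ = M c_p/UA = 557.9·3.691/1.910 = 1078.12 min.
T approaches T_ss exponentially: T(t) = T_ss + (T₀ − T_ss) e^(−t/τ).
T(2195) = 44.2761 + (53.3339)·0.130556 = 51.2392 °C.

51.24 °C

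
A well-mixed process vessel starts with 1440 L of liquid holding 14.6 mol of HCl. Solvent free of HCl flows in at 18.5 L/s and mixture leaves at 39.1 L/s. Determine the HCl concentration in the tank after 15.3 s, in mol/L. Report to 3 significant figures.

Total volume: dV/dt = Q_in − Q_out = -20.600 L/s, so V(t) = 1440 − 20.600 t and V(15.3) = 1124.8 L.
No HCl enters, so dm/dt = −Q_out · (m/V).
dm/m = −Q_out dt/(V₀ − 20.600 t); integrating gives ln(m/m₀) = −(Q_out/(Q_in−Q_out)) ln(V/V₀).
m = m₀ (V₀/V)^(Q_out/(Q_in−Q_out)) = 14.6 × (1440/1124.8)^(-1.8981) = 9.1355 mol.
C = m/V = 9.1355/1124.8 = 0.0081217 mol/L.

0.00812 mol/L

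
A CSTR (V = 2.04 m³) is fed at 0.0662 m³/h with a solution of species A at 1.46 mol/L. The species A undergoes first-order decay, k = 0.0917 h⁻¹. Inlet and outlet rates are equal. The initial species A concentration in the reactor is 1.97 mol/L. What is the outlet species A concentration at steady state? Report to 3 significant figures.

0.382 mol/L

Species balance: V dC/dt = Q C_in − Q C − k V C.
At steady state: 0 = Q C_in − (Q + kV) C_ss, so C_ss = Q C_in/(Q + kV).
C_ss = 0.0662·1.46/(0.0662 + 0.0917·2.04) = 0.096652/0.25327 = 0.38162 mol/L.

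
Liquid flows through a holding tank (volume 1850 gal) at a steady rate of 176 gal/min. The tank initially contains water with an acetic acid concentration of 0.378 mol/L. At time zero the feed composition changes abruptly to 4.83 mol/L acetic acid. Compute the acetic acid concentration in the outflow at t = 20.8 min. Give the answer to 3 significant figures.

4.21 mol/L

Transient balance on the dissolved component: V dC/dt = Q(C_in − C).
Time constant τ = V/Q = 1850/176 = 10.511 min.
C approaches C_in exponentially: C(t) = C_in + (C₀ − C_in) e^(−t/τ).
C(20.8) = 4.83 + (0.378 − 4.83)·e^(−20.8/10.511) = 4.83 + (-4.4520)·0.13823 = 4.2146 mol/L.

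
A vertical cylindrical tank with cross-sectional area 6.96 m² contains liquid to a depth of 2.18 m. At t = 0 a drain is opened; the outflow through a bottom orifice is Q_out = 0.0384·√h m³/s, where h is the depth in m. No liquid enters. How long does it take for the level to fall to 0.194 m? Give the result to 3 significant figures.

376 s

With no inflow, A dh/dt = −0.0384 √h.
This is separable: 2 d(√h)/dt = −0.0384/A, so √h = √h₀ − (0.0384/(2A)) t.
t = 2A(√h₀ − √h)/0.0384 = 2·6.96·(√2.18 − √0.194)/0.0384
  = 13.920 × (1.4765 − 0.44045) / 0.0384 = 375.56 s.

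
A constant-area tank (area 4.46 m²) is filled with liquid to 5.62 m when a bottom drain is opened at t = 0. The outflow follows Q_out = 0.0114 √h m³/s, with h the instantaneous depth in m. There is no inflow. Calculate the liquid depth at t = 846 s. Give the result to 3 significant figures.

With no inflow, A dh/dt = −0.0114 √h.
Separate and integrate: 2(√h − √h₀) = −(0.0114/A) t.
√h = √5.62 − 0.0114·846/(2·4.46) = 2.3707 − 1.0812 = 1.2894.
h = 1.2894² = 1.6627 m.

1.66 m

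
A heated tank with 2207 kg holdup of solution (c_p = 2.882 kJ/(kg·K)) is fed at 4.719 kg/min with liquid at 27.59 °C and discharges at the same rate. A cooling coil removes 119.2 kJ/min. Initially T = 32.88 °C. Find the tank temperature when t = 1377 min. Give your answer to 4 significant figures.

M c_p dT/dt = ṁ c_p (T_in − T) − Q̇.
Rearrange: dT/dt = (T_ss − T)/τ with τ = M/ṁ = 467.684 min and T_ss = T_in − Q̇/(ṁ c_p) = 18.8254 °C.
Integrating: T(t) = T_ss + (T₀ − T_ss) e^(−t/τ).
T(1377) = 18.8254 + (14.0546)·e^(−1377/467.684) = 18.8254 + (14.0546)·0.0526391 = 19.5652 °C.

19.57 °C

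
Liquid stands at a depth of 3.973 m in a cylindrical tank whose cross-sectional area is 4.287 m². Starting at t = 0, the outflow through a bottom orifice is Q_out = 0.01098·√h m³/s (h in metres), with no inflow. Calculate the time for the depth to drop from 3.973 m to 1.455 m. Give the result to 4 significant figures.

614.6 s

With no inflow, A dh/dt = −0.01098 √h.
This is separable: 2 d(√h)/dt = −0.01098/A, so √h = √h₀ − (0.01098/(2A)) t.
t = 2A(√h₀ − √h)/0.01098 = 2·4.287·(√3.973 − √1.455)/0.01098
  = 8.57400 × (1.99324 − 1.20623) / 0.01098 = 614.552 s.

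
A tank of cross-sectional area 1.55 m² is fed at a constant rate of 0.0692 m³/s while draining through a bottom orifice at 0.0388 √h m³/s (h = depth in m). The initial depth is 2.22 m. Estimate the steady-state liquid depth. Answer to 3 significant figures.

Level balance: A dh/dt = 0.0692 − 0.0388 √h. Setting dh/dt = 0:
Q_in = 0.0388 √h_ss ⇒ √h_ss = 0.0692/0.0388 = 1.7835.
h_ss = 1.7835² = 3.1809 m. (Since h₀ = 2.22 m < h_ss, the level will rise toward this value.)

3.18 m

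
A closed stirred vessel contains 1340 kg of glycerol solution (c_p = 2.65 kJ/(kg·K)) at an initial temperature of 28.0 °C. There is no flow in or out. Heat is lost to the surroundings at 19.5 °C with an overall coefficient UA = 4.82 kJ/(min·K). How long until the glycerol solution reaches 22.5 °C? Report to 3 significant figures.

First-law balance (no shaft work): M c_p dT/dt = −UA(T − T_amb).
τ = M c_p/UA = 736.72 min; T_ss = T_amb = 19.500 °C.
T(t) = T_ss + (T₀ − T_ss)e^(−t/τ); set T = 22.5:
t = −τ ln[(T − T_ss)/(T₀ − T_ss)] = −736.72 · ln(0.35294) = 767.26 min.

767 min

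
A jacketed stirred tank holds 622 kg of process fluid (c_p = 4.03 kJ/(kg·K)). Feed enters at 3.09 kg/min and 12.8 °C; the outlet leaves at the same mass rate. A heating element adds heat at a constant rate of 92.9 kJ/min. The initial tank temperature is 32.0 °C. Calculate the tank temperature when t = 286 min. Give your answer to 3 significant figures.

M c_p dT/dt = ṁ c_p (T_in − T) + Q̇.
τ = M/ṁ = 201.29 min; T_ss = T_in + Q̇/(ṁ c_p) = 12.8 + 92.9/(3.09·4.03) = 20.260 °C.
Integrating: T(t) = T_ss + (T₀ − T_ss) e^(−t/τ).
T(286) = 20.260 + (11.740)·e^(−286/201.29) = 20.260 + (11.740)·0.24152 = 23.096 °C.

23.1 °C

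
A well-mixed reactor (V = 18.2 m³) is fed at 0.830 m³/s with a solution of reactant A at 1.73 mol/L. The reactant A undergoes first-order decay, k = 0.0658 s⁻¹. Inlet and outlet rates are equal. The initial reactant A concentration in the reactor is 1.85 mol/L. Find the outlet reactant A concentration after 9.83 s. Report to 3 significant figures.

Species balance: V dC/dt = Q C_in − Q C − k V C.
This is linear with rate a = Q/V + k = 0.11140 s⁻¹.
C_ss = Q C_in/(Q + kV) = 0.70819 mol/L; C(t) = C_ss + (C₀ − C_ss) e^(−a t).
C(9.83) = 0.70819 + (1.1418)·e^(−0.11140·9.83) = 0.70819 + (1.1418)·0.33450 = 1.0901 mol/L.

1.09 mol/L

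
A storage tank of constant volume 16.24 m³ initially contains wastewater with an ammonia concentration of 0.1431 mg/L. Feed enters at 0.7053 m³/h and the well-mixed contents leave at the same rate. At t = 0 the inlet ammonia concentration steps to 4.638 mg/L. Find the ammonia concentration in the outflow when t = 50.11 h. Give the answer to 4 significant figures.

4.128 mg/L

Mass balance on the solute (V constant): V dC/dt = Q(C_in − C).
So dC/dt = (C_in − C)/τ with τ = V/Q = 16.24/0.7053 = 23.0257 h.
C approaches C_in exponentially: C(t) = C_in + (C₀ − C_in) e^(−t/τ).
C(50.11) = 4.638 + (0.1431 − 4.638)·e^(−50.11/23.0257) = 4.638 + (-4.49490)·0.113464 = 4.12799 mg/L.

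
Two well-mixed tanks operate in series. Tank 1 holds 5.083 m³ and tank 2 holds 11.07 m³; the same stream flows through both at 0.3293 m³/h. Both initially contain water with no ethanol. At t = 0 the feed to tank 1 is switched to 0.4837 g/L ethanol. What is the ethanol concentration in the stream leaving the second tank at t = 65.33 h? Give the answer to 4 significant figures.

Time constants: τᵢ = Vᵢ/Q for each well-mixed tank.
τ₁ = 5.083/0.3293 = 15.4358 h; τ₂ = 11.07/0.3293 = 33.6168 h.
Solving the cascade with C₁(0)=C₂(0)=0 gives C₂(t) = C_in[1 − (τ₁ e^(−t/τ₁) − τ₂ e^(−t/τ₂))/(τ₁ − τ₂)].
At t = 65.33: e^(−t/τ₁) = 0.0145178, e^(−t/τ₂) = 0.143220.
C₂ = 0.4837·[1 − (15.4358·0.0145178 − 33.6168·0.143220)/(-18.1810)] = 0.4837·0.747512 = 0.361571 g/L.

0.3616 g/L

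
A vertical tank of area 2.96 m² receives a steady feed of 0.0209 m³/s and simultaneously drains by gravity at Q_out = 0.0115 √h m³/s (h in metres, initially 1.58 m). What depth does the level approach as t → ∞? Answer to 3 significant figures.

3.30 m

Level balance: A dh/dt = 0.0209 − 0.0115 √h. Setting dh/dt = 0:
Q_in = 0.0115 √h_ss ⇒ √h_ss = 0.0209/0.0115 = 1.8174.
h_ss = 1.8174² = 3.3029 m. (Since h₀ = 1.58 m < h_ss, the level will rise toward this value.)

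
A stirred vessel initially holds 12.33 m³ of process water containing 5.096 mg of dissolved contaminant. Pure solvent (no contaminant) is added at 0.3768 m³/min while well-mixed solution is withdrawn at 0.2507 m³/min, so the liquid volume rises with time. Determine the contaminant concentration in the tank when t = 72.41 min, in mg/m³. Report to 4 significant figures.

0.07890 mg/m³

Let m(t) be the amount of contaminant. Volume: V(t) = V₀ + (Q_in − Q_out) t = 12.33 + 0.126100 t; V(72.41) = 21.4609 m³.
Species balance (pure solvent in): dm/dt = −Q_out · m/V(t).
dm/m = −Q_out dt/(V₀ + 0.126100 t); integrating gives ln(m/m₀) = −(Q_out/(Q_in−Q_out)) ln(V/V₀).
m = m₀ (V₀/V)^(Q_out/(Q_in−Q_out)) = 5.096 × (12.33/21.4609)^(1.98810) = 1.69326 mg.
C = m/V = 1.69326/21.4609 = 0.0788996 mg/m³.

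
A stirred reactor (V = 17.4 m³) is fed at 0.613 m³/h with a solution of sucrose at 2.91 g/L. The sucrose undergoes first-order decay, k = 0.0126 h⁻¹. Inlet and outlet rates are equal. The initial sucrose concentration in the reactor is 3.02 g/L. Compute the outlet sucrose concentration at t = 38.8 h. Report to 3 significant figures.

Accumulation = in − out − consumed: V dC/dt = Q C_in − Q C − k V C.
This is linear with rate a = Q/V + k = 0.047830 h⁻¹.
C_ss = Q C_in/(Q + kV) = 2.1434 g/L; C(t) = C_ss + (C₀ − C_ss) e^(−a t).
C(38.8) = 2.1434 + (0.87659)·e^(−0.047830·38.8) = 2.1434 + (0.87659)·0.15633 = 2.2804 g/L.

2.28 g/L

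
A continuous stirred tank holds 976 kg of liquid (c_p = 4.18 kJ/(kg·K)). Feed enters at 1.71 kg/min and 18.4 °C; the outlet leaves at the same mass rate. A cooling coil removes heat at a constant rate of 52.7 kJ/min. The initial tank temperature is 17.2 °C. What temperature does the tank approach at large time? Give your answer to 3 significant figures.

11.0 °C

Unsteady energy balance on the tank contents: M c_p dT/dt = ṁ c_p (T_in − T) − 52.7.
At steady state dT/dt = 0 ⇒ T_ss = T_in − Q̇/(ṁ c_p) = 18.4 − 52.7/(1.71·4.18) = 11.027 °C.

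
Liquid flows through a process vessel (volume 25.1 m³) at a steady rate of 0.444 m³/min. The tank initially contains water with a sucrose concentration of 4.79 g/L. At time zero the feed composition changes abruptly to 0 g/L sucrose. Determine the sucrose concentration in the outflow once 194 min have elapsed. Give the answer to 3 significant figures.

Accumulation = in − out for the solute gives V dC/dt = Q(C_in − C).
So dC/dt = (C_in − C)/τ with τ = V/Q = 25.1/0.444 = 56.532 min.
This is linear first-order; C(t) = C_in + (C₀ − C_in) e^(−t/τ).
C(194) = 0 + (4.79 − 0)·e^(−194/56.532) = 0 + (4.7900)·0.032332 = 0.15487 g/L.

0.155 g/L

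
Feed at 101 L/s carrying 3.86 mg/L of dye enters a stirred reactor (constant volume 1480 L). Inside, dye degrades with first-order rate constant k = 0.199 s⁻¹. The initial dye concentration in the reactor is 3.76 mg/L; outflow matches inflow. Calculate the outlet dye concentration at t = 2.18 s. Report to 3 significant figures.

Species balance: V dC/dt = Q C_in − Q C − k V C.
This is linear with rate a = Q/V + k = 0.26724 s⁻¹.
C_ss = Q C_in/(Q + kV) = 0.98569 mg/L; C(t) = C_ss + (C₀ − C_ss) e^(−a t).
C(2.18) = 0.98569 + (2.7743)·e^(−0.26724·2.18) = 0.98569 + (2.7743)·0.55845 = 2.5350 mg/L.

2.54 mg/L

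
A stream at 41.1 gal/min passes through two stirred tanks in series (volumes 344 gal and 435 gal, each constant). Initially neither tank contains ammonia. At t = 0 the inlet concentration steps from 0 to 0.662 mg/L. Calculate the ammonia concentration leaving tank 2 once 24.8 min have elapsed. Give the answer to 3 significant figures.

0.487 mg/L

Each tank obeys Vᵢ dCᵢ/dt = Q(Cᵢ₋₁ − Cᵢ), so τᵢ = Vᵢ/Q.
τ₁ = 344/41.1 = 8.3698 min; τ₂ = 435/41.1 = 10.584 min.
Solving the cascade with C₁(0)=C₂(0)=0 gives C₂(t) = C_in[1 − (τ₁ e^(−t/τ₁) − τ₂ e^(−t/τ₂))/(τ₁ − τ₂)].
At t = 24.8: e^(−t/τ₁) = 0.051662, e^(−t/τ₂) = 0.096023.
C₂ = 0.662·[1 − (8.3698·0.051662 − 10.584·0.096023)/(-2.2141)] = 0.662·0.73629 = 0.48742 mg/L.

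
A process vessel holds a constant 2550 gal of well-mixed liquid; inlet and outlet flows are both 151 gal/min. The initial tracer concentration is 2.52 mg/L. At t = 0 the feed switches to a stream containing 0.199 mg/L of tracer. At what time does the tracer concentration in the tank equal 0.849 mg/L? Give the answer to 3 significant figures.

21.5 min

Accumulation = in − out for the solute gives V dC/dt = Q(C_in − C), so τ = V/Q = 16.887 min.
C(t) = C_in + (C₀ − C_in) e^(−t/τ). Set C = 0.849 and solve for t:
e^(−t/τ) = (C − C_in)/(C₀ − C_in) = (0.849 − 0.199)/(2.52 − 0.199) = 0.28005
t = −τ ln(…) = 16.887 × 1.2728 = 21.494 min.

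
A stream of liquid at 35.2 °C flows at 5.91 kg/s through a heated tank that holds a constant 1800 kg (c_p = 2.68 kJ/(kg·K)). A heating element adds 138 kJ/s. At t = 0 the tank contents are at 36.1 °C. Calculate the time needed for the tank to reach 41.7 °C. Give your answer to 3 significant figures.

Unsteady energy balance on the tank contents: M c_p dT/dt = ṁ c_p (T_in − T) + 138.
τ = M/ṁ = 304.57 s; T_ss = T_in + Q̇/(ṁ c_p) = 43.913 °C.
T(t) = T_ss + (T₀ − T_ss) e^(−t/τ). Set T = 41.7:
e^(−t/τ) = (41.7 − 43.913)/(36.1 − 43.913) = 0.28323
t = −304.57 · ln(0.28323) = 384.22 s.

384 s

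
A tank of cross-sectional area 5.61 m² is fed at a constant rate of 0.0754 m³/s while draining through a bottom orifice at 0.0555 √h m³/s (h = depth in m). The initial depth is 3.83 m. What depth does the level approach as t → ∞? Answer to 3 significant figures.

1.85 m

Accumulation of liquid (constant cross-section A): A dh/dt = Q_in − 0.0555 √h. At steady state dh/dt = 0:
Q_in = 0.0555 √h_ss ⇒ √h_ss = 0.0754/0.0555 = 1.3586.
h_ss = 1.3586² = 1.8457 m. (Since h₀ = 3.83 m > h_ss, the level will fall toward this value.)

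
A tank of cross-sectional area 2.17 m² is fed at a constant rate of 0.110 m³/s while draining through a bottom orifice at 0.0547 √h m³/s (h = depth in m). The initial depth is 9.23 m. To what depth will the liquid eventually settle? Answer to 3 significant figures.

A dh/dt = Q_in − 0.0547 √h. Steady state requires inflow = outflow:
Q_in = 0.0547 √h_ss ⇒ √h_ss = 0.110/0.0547 = 2.0110.
h_ss = 2.0110² = 4.0440 m. (Since h₀ = 9.23 m > h_ss, the level will fall toward this value.)

4.04 m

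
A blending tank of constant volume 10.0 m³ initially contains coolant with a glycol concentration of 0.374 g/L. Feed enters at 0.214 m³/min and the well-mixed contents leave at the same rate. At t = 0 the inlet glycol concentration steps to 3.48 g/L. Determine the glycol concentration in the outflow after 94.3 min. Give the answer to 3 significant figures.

Transient balance on the dissolved component: V dC/dt = Q(C_in − C).
Time constant τ = V/Q = 10.0/0.214 = 46.729 min.
C approaches C_in exponentially: C(t) = C_in + (C₀ − C_in) e^(−t/τ).
C(94.3) = 3.48 + (0.374 − 3.48)·e^(−94.3/46.729) = 3.48 + (-3.1060)·0.13292 = 3.0672 g/L.

3.07 g/L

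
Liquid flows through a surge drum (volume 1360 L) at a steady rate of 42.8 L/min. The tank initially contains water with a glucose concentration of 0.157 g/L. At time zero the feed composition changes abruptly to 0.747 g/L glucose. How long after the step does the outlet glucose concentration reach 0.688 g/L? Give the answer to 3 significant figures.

Mass balance on the solute (V constant): V dC/dt = Q(C_in − C), so τ = V/Q = 31.776 min.
C(t) = C_in + (C₀ − C_in) e^(−t/τ). Set C = 0.688 and solve for t:
e^(−t/τ) = (C − C_in)/(C₀ − C_in) = (0.688 − 0.747)/(0.157 − 0.747) = 0.10000
t = −τ ln(…) = 31.776 × 2.3026 = 73.166 min.

73.2 min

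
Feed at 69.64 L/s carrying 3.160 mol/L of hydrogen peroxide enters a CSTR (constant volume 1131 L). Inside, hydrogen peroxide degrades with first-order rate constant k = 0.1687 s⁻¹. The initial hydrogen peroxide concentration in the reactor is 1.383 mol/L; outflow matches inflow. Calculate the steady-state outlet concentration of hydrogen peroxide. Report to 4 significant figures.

0.8450 mol/L

Accumulation = in − out − consumed: V dC/dt = Q C_in − Q C − k V C.
At steady state: 0 = Q C_in − (Q + kV) C_ss, so C_ss = Q C_in/(Q + kV).
C_ss = 69.64·3.160/(69.64 + 0.1687·1131) = 220.062/260.440 = 0.844965 mol/L.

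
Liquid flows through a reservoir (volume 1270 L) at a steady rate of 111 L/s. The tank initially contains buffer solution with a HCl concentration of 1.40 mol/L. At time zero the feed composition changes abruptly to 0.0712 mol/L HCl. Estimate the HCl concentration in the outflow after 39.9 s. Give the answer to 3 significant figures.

0.112 mol/L

Accumulation = in − out for the solute gives V dC/dt = Q(C_in − C).
So dC/dt = (C_in − C)/τ with τ = V/Q = 1270/111 = 11.441 s.
Solution: C(t) = C_in + (C₀ − C_in) e^(−t/τ).
C(39.9) = 0.0712 + (1.40 − 0.0712)·e^(−39.9/11.441) = 0.0712 + (1.3288)·0.030583 = 0.11184 mol/L.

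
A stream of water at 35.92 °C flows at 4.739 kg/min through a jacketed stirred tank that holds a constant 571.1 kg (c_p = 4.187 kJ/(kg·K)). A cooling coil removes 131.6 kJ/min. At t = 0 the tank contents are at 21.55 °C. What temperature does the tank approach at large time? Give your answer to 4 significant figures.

M c_p dT/dt = ṁ c_p (T_in − T) − Q̇.
At steady state dT/dt = 0 ⇒ T_ss = T_in − Q̇/(ṁ c_p) = 35.92 − 131.6/(4.739·4.187) = 29.2877 °C.

29.29 °C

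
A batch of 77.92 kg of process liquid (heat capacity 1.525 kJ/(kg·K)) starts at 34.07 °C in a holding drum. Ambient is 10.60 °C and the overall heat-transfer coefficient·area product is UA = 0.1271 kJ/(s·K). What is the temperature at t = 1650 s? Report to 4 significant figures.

14.62 °C

M c_p dT/dt = −UA(T − T_amb).
dT/dt = (T_ss − T)/τ with T_ss = T_amb = 10.6000 °C, τ = M c_p/UA = 77.92·1.525/0.1271 = 934.917 s.
Integrating: T(t) = T_ss + (T₀ − T_ss) e^(−t/τ).
T(1650) = 10.6000 + (23.4700)·0.171210 = 14.6183 °C.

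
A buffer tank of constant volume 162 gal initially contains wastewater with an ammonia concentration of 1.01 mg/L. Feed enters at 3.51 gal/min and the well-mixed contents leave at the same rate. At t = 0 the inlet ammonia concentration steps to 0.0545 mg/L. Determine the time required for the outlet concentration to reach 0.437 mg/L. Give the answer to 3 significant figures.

Species balance on the tank: V dC/dt = Q(C_in − C), so τ = V/Q = 46.154 min.
C(t) = C_in + (C₀ − C_in) e^(−t/τ). Set C = 0.437 and solve for t:
e^(−t/τ) = (C − C_in)/(C₀ − C_in) = (0.437 − 0.0545)/(1.01 − 0.0545) = 0.40031
t = −τ ln(…) = 46.154 × 0.91551 = 42.254 min.

42.3 min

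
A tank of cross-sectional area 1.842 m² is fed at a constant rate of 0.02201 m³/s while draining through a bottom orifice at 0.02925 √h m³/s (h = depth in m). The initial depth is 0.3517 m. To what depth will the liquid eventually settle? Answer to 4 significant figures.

0.5662 m

Mass balance (ρ constant): A dh/dt = Q_in − 0.02925 √h. At steady state dh/dt = 0:
Q_in = 0.02925 √h_ss ⇒ √h_ss = 0.02201/0.02925 = 0.752479.
h_ss = 0.752479² = 0.566224 m. (Since h₀ = 0.3517 m < h_ss, the level will rise toward this value.)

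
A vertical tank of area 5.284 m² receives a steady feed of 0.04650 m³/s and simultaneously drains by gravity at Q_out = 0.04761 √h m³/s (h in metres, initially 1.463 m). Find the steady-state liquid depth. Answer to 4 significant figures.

0.9539 m

A dh/dt = Q_in − 0.04761 √h. Steady state requires inflow = outflow:
Q_in = 0.04761 √h_ss ⇒ √h_ss = 0.04650/0.04761 = 0.976686.
h_ss = 0.976686² = 0.953915 m. (Since h₀ = 1.463 m > h_ss, the level will fall toward this value.)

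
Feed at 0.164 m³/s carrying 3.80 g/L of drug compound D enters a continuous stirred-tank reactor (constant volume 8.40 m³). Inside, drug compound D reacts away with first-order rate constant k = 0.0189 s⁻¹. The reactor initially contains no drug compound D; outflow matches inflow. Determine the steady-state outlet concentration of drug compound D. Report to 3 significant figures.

1.93 g/L

Species balance: V dC/dt = Q C_in − Q C − k V C.
At steady state: 0 = Q C_in − (Q + kV) C_ss, so C_ss = Q C_in/(Q + kV).
C_ss = 0.164·3.80/(0.164 + 0.0189·8.40) = 0.62320/0.32276 = 1.9308 g/L.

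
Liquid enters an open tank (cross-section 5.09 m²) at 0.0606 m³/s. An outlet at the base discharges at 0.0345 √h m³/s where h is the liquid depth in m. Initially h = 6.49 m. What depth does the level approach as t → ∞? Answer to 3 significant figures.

3.09 m

Accumulation of liquid (constant cross-section A): A dh/dt = Q_in − 0.0345 √h. At steady state dh/dt = 0:
Q_in = 0.0345 √h_ss ⇒ √h_ss = 0.0606/0.0345 = 1.7565.
h_ss = 1.7565² = 3.0854 m. (Since h₀ = 6.49 m > h_ss, the level will fall toward this value.)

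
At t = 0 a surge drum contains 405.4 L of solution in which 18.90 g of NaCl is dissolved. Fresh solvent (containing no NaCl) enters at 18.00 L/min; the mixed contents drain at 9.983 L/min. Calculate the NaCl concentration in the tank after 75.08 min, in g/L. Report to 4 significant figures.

0.006041 g/L

Let m(t) be the amount of NaCl. Volume: V(t) = V₀ + (Q_in − Q_out) t = 405.4 + 8.01700 t; V(75.08) = 1007.32 L.
Solute balance: dm/dt = 0 − Q_out C = −Q_out m/V(t).
Separate: dm/m = −Q_out dt/V(t) ⇒ ln(m/m₀) = −(Q_out/(Q_in−Q_out)) ln(V/V₀).
m = m₀ (V₀/V)^(Q_out/(Q_in−Q_out)) = 18.90 × (405.4/1007.32)^(1.24523) = 6.08478 g.
C = m/V = 6.08478/1007.32 = 0.00604059 g/L.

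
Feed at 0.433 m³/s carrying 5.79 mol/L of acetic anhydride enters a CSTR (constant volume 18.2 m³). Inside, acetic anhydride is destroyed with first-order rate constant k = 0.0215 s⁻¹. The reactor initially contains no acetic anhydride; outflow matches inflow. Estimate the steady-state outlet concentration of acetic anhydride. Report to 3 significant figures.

3.04 mol/L

Accumulation = in − out − consumed: V dC/dt = Q C_in − Q C − k V C.
At steady state: 0 = Q C_in − (Q + kV) C_ss, so C_ss = Q C_in/(Q + kV).
C_ss = 0.433·5.79/(0.433 + 0.0215·18.2) = 2.5071/0.82430 = 3.0415 mol/L.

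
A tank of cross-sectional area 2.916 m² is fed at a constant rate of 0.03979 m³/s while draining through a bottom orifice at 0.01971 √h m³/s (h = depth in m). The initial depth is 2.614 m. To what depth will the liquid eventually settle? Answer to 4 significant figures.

Level balance: A dh/dt = 0.03979 − 0.01971 √h. Setting dh/dt = 0:
Q_in = 0.01971 √h_ss ⇒ √h_ss = 0.03979/0.01971 = 2.01877.
h_ss = 2.01877² = 4.07544 m. (Since h₀ = 2.614 m < h_ss, the level will rise toward this value.)

4.075 m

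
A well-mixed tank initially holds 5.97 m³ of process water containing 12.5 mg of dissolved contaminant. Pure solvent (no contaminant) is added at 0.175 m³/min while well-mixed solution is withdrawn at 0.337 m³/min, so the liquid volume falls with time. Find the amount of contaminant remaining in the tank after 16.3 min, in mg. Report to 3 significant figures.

3.71 mg

Let m(t) be the amount of contaminant. Volume: V(t) = V₀ + (Q_in − Q_out) t = 5.97 − 0.16200 t; V(16.3) = 3.3294 m³.
Solute balance: dm/dt = 0 − Q_out C = −Q_out m/V(t).
dm/m = −Q_out dt/(V₀ − 0.16200 t); integrating gives ln(m/m₀) = −(Q_out/(Q_in−Q_out)) ln(V/V₀).
m = m₀ (V₀/V)^(Q_out/(Q_in−Q_out)) = 12.5 × (5.97/3.3294)^(-2.0802) = 3.7097 mg.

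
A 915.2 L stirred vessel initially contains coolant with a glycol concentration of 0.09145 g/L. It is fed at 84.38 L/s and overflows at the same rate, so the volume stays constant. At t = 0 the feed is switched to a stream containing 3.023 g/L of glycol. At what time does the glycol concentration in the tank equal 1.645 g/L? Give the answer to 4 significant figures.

Mass balance on the solute (V constant): V dC/dt = Q(C_in − C), so τ = V/Q = 10.8462 s.
C(t) = C_in + (C₀ − C_in) e^(−t/τ). Set C = 1.645 and solve for t:
e^(−t/τ) = (C − C_in)/(C₀ − C_in) = (1.645 − 3.023)/(0.09145 − 3.023) = 0.470059
t = −τ ln(…) = 10.8462 × 0.754898 = 8.18775 s.

8.188 s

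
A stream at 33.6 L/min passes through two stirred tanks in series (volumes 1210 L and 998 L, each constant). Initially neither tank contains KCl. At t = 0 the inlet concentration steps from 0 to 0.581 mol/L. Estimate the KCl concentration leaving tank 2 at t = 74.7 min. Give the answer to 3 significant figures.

0.386 mol/L

Species balance on tank i: dCᵢ/dt = (Cᵢ₋₁ − Cᵢ)/τᵢ with τᵢ = Vᵢ/Q.
τ₁ = 1210/33.6 = 36.012 min; τ₂ = 998/33.6 = 29.702 min.
Solving the cascade with C₁(0)=C₂(0)=0 gives C₂(t) = C_in[1 − (τ₁ e^(−t/τ₁) − τ₂ e^(−t/τ₂))/(τ₁ − τ₂)].
At t = 74.7: e^(−t/τ₁) = 0.12564, e^(−t/τ₂) = 0.080867.
C₂ = 0.581·[1 − (36.012·0.12564 − 29.702·0.080867)/(6.3095)] = 0.581·0.66357 = 0.38554 mol/L.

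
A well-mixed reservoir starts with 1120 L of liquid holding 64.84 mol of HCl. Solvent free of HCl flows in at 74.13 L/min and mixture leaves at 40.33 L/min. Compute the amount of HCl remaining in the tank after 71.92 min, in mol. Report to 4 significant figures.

Let m(t) be the amount of HCl. Volume: V(t) = V₀ + (Q_in − Q_out) t = 1120 + 33.8000 t; V(71.92) = 3550.90 L.
No HCl enters, so dm/dt = −Q_out · (m/V).
Separate: dm/m = −Q_out dt/V(t) ⇒ ln(m/m₀) = −(Q_out/(Q_in−Q_out)) ln(V/V₀).
m = m₀ (V₀/V)^(Q_out/(Q_in−Q_out)) = 64.84 × (1120/3550.90)^(1.19320) = 16.3647 mol.

16.36 mol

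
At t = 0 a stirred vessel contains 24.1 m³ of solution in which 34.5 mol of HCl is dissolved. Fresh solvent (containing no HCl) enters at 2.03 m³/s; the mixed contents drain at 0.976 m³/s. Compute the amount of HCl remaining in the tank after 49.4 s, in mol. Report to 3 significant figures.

Let m(t) be the amount of HCl. Volume: V(t) = V₀ + (Q_in − Q_out) t = 24.1 + 1.0540 t; V(49.4) = 76.168 m³.
No HCl enters, so dm/dt = −Q_out · (m/V).
Separate: dm/m = −Q_out dt/V(t) ⇒ ln(m/m₀) = −(Q_out/(Q_in−Q_out)) ln(V/V₀).
m = m₀ (V₀/V)^(Q_out/(Q_in−Q_out)) = 34.5 × (24.1/76.168)^(0.92600) = 11.886 mol.

11.9 mol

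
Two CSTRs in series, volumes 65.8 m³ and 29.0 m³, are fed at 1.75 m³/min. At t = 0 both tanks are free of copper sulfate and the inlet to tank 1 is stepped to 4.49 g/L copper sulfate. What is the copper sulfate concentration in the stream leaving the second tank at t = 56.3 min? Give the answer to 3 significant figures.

2.81 g/L

Each tank obeys Vᵢ dCᵢ/dt = Q(Cᵢ₋₁ − Cᵢ), so τᵢ = Vᵢ/Q.
τ₁ = 65.8/1.75 = 37.600 min; τ₂ = 29.0/1.75 = 16.571 min.
Solving the cascade with C₁(0)=C₂(0)=0 gives C₂(t) = C_in[1 − (τ₁ e^(−t/τ₁) − τ₂ e^(−t/τ₂))/(τ₁ − τ₂)].
At t = 56.3: e^(−t/τ₁) = 0.22372, e^(−t/τ₂) = 0.033460.
C₂ = 4.49·[1 − (37.600·0.22372 − 16.571·0.033460)/(21.029)] = 4.49·0.62634 = 2.8123 g/L.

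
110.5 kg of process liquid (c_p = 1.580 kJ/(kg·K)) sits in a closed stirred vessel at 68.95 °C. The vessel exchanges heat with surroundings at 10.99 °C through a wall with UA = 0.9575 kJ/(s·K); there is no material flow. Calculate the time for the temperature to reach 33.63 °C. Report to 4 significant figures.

Lumped-capacitance energy balance: M c_p dT/dt = UA(T_amb − T).
τ = M c_p/UA = 182.339 s; T_ss = T_amb = 10.9900 °C.
T(t) = T_ss + (T₀ − T_ss)e^(−t/τ); set T = 33.63:
t = −τ ln[(T − T_ss)/(T₀ − T_ss)] = −182.339 · ln(0.390614) = 171.405 s.

171.4 s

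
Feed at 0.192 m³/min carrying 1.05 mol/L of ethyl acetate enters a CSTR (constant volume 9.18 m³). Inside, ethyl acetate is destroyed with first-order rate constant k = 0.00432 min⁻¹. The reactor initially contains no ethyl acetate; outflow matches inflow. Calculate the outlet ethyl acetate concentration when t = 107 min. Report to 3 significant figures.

Accumulation = in − out − consumed: V dC/dt = Q C_in − Q C − k V C.
This is linear with rate a = Q/V + k = 0.025235 min⁻¹.
C_ss = Q C_in/(Q + kV) = 0.87025 mol/L; C(t) = C_ss + (C₀ − C_ss) e^(−a t).
C(107) = 0.87025 + (-0.87025)·e^(−0.025235·107) = 0.87025 + (-0.87025)·0.067196 = 0.81177 mol/L.

0.812 mol/L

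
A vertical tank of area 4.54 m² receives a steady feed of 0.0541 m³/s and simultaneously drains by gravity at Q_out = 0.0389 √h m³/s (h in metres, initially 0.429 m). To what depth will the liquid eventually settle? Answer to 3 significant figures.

1.93 m

A dh/dt = Q_in − 0.0389 √h. Steady state requires inflow = outflow:
Q_in = 0.0389 √h_ss ⇒ √h_ss = 0.0541/0.0389 = 1.3907.
h_ss = 1.3907² = 1.9342 m. (Since h₀ = 0.429 m < h_ss, the level will rise toward this value.)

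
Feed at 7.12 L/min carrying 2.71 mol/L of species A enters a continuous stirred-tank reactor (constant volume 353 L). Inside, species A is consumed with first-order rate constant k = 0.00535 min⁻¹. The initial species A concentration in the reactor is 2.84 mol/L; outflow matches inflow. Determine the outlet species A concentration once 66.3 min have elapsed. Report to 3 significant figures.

2.27 mol/L

V dC/dt = Q(C_in − C) − k V C.
This is linear with rate a = Q/V + k = 0.025520 min⁻¹.
C_ss = Q C_in/(Q + kV) = 2.1419 mol/L; C(t) = C_ss + (C₀ − C_ss) e^(−a t).
C(66.3) = 2.1419 + (0.69812)·e^(−0.025520·66.3) = 2.1419 + (0.69812)·0.18416 = 2.2704 mol/L.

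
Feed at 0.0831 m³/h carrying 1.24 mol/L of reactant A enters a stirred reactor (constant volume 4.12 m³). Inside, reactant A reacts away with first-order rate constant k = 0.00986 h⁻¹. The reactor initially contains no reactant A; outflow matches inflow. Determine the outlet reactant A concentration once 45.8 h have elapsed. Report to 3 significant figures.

0.622 mol/L

Species balance: V dC/dt = Q C_in − Q C − k V C.
This is linear with rate a = Q/V + k = 0.030030 h⁻¹.
C_ss = Q C_in/(Q + kV) = 0.83286 mol/L; C(t) = C_ss + (C₀ − C_ss) e^(−a t).
C(45.8) = 0.83286 + (-0.83286)·e^(−0.030030·45.8) = 0.83286 + (-0.83286)·0.25275 = 0.62236 mol/L.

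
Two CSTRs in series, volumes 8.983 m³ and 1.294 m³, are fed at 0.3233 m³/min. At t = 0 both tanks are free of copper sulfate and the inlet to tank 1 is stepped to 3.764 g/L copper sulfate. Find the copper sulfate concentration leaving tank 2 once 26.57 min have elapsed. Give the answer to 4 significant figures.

Species balance on tank i: dCᵢ/dt = (Cᵢ₋₁ − Cᵢ)/τᵢ with τᵢ = Vᵢ/Q.
τ₁ = 8.983/0.3233 = 27.7853 min; τ₂ = 1.294/0.3233 = 4.00247 min.
Tank 1: C₁ = C_in(1 − e^(−t/τ₁)). Tank 2 (τ₁ ≠ τ₂): C₂ = C_in[1 − (τ₁ e^(−t/τ₁) − τ₂ e^(−t/τ₂))/(τ₁ − τ₂)].
At t = 26.57: e^(−t/τ₁) = 0.384328, e^(−t/τ₂) = 0.00130913.
C₂ = 3.764·[1 − (27.7853·0.384328 − 4.00247·0.00130913)/(23.7829)] = 3.764·0.551213 = 2.07477 g/L.

2.075 g/L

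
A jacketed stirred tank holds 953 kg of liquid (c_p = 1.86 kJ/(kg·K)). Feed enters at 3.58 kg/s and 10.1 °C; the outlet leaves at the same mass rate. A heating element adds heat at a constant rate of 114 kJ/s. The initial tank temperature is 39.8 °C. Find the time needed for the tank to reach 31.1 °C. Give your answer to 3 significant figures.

313 s

First-law balance (no shaft work): M c_p dT/dt = ṁ c_p (T_in − T) + 114.
τ = M/ṁ = 266.20 s; T_ss = T_in + Q̇/(ṁ c_p) = 27.220 °C.
T(t) = T_ss + (T₀ − T_ss) e^(−t/τ). Set T = 31.1:
e^(−t/τ) = (31.1 − 27.220)/(39.8 − 27.220) = 0.30841
t = −266.20 · ln(0.30841) = 313.13 s.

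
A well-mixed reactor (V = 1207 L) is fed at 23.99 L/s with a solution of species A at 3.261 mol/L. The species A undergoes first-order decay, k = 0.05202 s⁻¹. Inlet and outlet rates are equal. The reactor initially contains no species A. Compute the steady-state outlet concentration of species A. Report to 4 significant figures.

0.9015 mol/L

Accumulation = in − out − consumed: V dC/dt = Q C_in − Q C − k V C.
At steady state: 0 = Q C_in − (Q + kV) C_ss, so C_ss = Q C_in/(Q + kV).
C_ss = 23.99·3.261/(23.99 + 0.05202·1207) = 78.2314/86.7781 = 0.901510 mol/L.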